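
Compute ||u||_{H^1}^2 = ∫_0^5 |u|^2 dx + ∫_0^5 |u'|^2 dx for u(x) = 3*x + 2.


||u||_{H^1}^2 = 590

The H^1 norm (squared) on an interval (0, L) is
  ||u||_{H^1}^2 = ∫_0^L u(x)^2 dx + ∫_0^L u'(x)^2 dx.
Compute u'(x) = 3.
Then u(x)^2 = 9*x**2 + 12*x + 4 and u'(x)^2 = 9.
Integrate each monomial from 0 to 5 using ∫_0^5 c·x^n dx = c·5^(n+1)/(n+1):
  ∫_0^5 u(x)^2 dx = ∫_0^5 (9*x^2 + 12*x + 4) dx. Term by term:
    ∫_0^5 9*x^2 dx = 375;  ∫_0^5 12*x dx = 150;  ∫_0^5 4 dx = 20.
  Sum: 375 + 150 + 20 = 545.
  ∫_0^5 u'(x)^2 dx = ∫_0^5 (9) dx. Term by term:
    ∫_0^5 9 dx = 45.
Adding: ||u||_{H^1}^2 = 545 + 45 = 590.


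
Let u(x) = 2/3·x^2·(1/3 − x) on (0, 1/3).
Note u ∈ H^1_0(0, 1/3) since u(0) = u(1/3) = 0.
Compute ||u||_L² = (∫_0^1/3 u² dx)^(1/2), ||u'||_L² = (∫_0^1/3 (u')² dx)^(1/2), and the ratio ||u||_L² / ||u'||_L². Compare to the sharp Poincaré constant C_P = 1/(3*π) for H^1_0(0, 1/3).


||u||_L² / ||u'||_L² = sqrt(14)/42 < C_P = 1/(3*π).

u(x) = 2/3·x^2·(1/3 − x), so u'(x) = 2*x*(2 - 9*x)/9.
u(x) = 2/3·x^2·(1/3 − x) vanishes at x = 0 and x = 1/3, so u ∈ H^1_0(0, 1/3). Differentiate via the product rule and integrate the resulting polynomials term by term.
  ∫_0^1/3 u² dx = ∫_0^1/3 (4*x^6/9 - 8*x^5/27 + 4*x^4/81) dx. Term by term:
    ∫_0^1/3 4*x^6/9 dx = 4/137781;  ∫_0^1/3 -8*x^5/27 dx = -4/59049;  ∫_0^1/3 4*x^4/81 dx = 4/98415.
  Sum: 4/137781 − 4/59049 + 4/98415 = 4/2066715.
  ∫_0^1/3 (u')² dx = ∫_0^1/3 (4*x^4 - 16*x^3/9 + 16*x^2/81) dx. Term by term:
    ∫_0^1/3 4*x^4 dx = 4/1215;  ∫_0^1/3 -16*x^3/9 dx = -4/729;  ∫_0^1/3 16*x^2/81 dx = 16/6561.
  Sum: 4/1215 − 4/729 + 16/6561 = 8/32805.
∫_0^1/3 u² dx = 4/2066715, so ||u||_L² = 2*sqrt(35)/8505.
∫_0^1/3 (u')² dx = 8/32805, so ||u'||_L² = 2*sqrt(10)/405.
Ratio ||u||_L² / ||u'||_L² = sqrt(14)/42.
Sharp Poincaré constant on H^1_0(0, 1/3) is C_P = L/π = 1/(3*π), achieved by sin(3*π·x).
A polynomial bump cannot attain the sharp Poincaré constant (only the first sine eigenfunction does), so the ratio is strictly less than C_P, consistent with ||u||_L² ≤ C_P ||u'||_L².


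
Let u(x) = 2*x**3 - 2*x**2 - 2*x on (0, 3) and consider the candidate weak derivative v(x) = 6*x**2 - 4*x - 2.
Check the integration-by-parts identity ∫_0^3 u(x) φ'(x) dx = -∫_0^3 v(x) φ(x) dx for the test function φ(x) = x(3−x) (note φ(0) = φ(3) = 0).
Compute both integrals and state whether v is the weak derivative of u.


LHS = -369/10, RHS = -369/10. Yes, v = u' weakly.

u(x) = 2*x**3 - 2*x**2 - 2*x, classical derivative u'(x) = 6*x**2 - 4*x - 2.
φ(x) = x(3−x), so φ'(x) = 3 - 2*x.
Note φ(0) = φ(3) = 0, so the boundary term u·φ vanishes.
LHS = ∫_0^3 u(x) φ'(x) dx = ∫_0^3 (-4*x^4 + 10*x^3 - 2*x^2 - 6*x) dx. Term by term:
  ∫_0^3 -4*x^4 dx = -972/5;  ∫_0^3 10*x^3 dx = 405/2;  ∫_0^3 -2*x^2 dx = -18;
  ∫_0^3 -6*x dx = -27.
Sum: -972/5 + 405/2 − 18 − 27 = -369/10.
So LHS = -369/10.
∫_0^3 v(x) φ(x) dx = ∫_0^3 (-6*x^4 + 22*x^3 - 10*x^2 - 6*x) dx. Term by term:
  ∫_0^3 -6*x^4 dx = -1458/5;  ∫_0^3 22*x^3 dx = 891/2;  ∫_0^3 -10*x^2 dx = -90;
  ∫_0^3 -6*x dx = -27.
Sum: -1458/5 + 891/2 − 90 − 27 = 369/10.
So RHS = -∫_0^3 v(x) φ(x) dx = -369/10.
LHS = RHS, so the identity holds for this test φ.
Moreover u is smooth here and v(x) = u'(x) = 6*x**2 - 4*x - 2 pointwise, so the identity holds for every test function. Hence v is the weak derivative of u.


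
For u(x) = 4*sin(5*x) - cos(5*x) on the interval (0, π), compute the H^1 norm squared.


||u||_{H^1(0,π)}^2 = 221*π

u'(x) = 5*sin(5*x) + 20*cos(5*x).
Expand u² and (u')² and integrate term by term on (0, π), using: for integers n ≥ 1, ∫_0^π sin²(nx) dx = ∫_0^π cos²(nx) dx = π/2; for n ≠ n', ∫_0^π sin(nx)sin(n'x) dx = ∫_0^π cos(nx)cos(n'x) dx = 0; and by product-to-sum, ∫_0^π sin(nx)cos(n'x) dx = ½∫_0^π [sin((n+n')x) + sin((n−n')x)] dx, which is 0 when n+n' is even and 2n/(n²−n'²) when n+n' is odd (it need not vanish on (0, π)).
  u² squared terms: (-1)²·∫cos(5x)² dx = 1·π/2 = π/2;  (4)²·∫sin(5x)² dx = 16·π/2 = 8*π.
  u² cross terms: 2·(-1)·(4)·∫cos(5x)·sin(5x) dx = -8·(0) = 0.
  So ∫_0^π u² dx = π/2 + 8*π + 0 = 17*π/2.
  (u')² squared terms: (5)²·∫sin(5x)² dx = 25·π/2 = 25*π/2;  (20)²·∫cos(5x)² dx = 400·π/2 = 200*π.
  (u')² cross terms: 2·(5)·(20)·∫sin(5x)·cos(5x) dx = 200·(0) = 0.
  So ∫_0^π (u')² dx = 25*π/2 + 200*π + 0 = 425*π/2.
||u||_{H^1}^2 = (17*π/2) + (425*π/2) = 221*π.


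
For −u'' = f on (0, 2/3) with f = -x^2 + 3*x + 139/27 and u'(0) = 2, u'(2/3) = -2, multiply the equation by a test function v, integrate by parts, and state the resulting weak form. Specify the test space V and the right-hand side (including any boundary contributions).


V = H^1(0, 2/3) (v unrestricted at boundary; u is determined up to an additive constant); weak form: ∫_0^2/3 u'v' dx = ∫_0^2/3 (-x^2 + 3*x + 139/27) v dx − 2·v(2/3) − 2·v(0) for all v ∈ V.

Multiply both sides by a test function v and integrate from 0 to 2/3:
  ∫_0^2/3 −u''(x) v(x) dx = ∫_0^2/3 f(x) v(x) dx.
Integrate the LHS by parts once:
  ∫_0^2/3 −u'' v dx = −[u'(x) v(x)]_0^2/3 + ∫_0^2/3 u'(x) v'(x) dx.
Thus ∫_0^2/3 u'(x) v'(x) dx = ∫_0^2/3 f(x) v(x) dx + [u'(x) v(x)]_0^2/3.
Choose V so that boundary terms are either known or forced to vanish.
u has inhomogeneous Neumann u'(0) = 2, u'(2/3) = -2. [u' v]_0^2/3 = (-2)·v(2/3) − (2)·v(0) = − 2·v(2/3) − 2·v(0). Take V = H^1(0, 2/3); boundary term becomes part of RHS.
Weak formulation: find u (satisfying any essential BC) such that ∫_0^2/3 u'(x) v'(x) dx = ∫_0^2/3 f v dx − 2·v(2/3) − 2·v(0) for all v ∈ V (Neumann data are natural BCs: they enter the RHS as boundary terms).
Substituting f(x) = -x^2 + 3*x + 139/27, the right-hand side is ∫_0^2/3 (-x^2 + 3*x + 139/27) v dx − 2·v(2/3) − 2·v(0).
Compatibility check (pure Neumann): taking v ≡ 1 ∈ V gives 0 = ∫_0^2/3 f dx + (-2) − (2), i.e. ∫_0^2/3 f dx must equal u'(0) − u'(2/3) = 4. Indeed ∫_0^2/3 (-x^2 + 3*x + 139/27) dx = 4, so the data are compatible. The solution is then unique only up to an additive constant (fix it e.g. by requiring ∫_0^2/3 u dx = 0).


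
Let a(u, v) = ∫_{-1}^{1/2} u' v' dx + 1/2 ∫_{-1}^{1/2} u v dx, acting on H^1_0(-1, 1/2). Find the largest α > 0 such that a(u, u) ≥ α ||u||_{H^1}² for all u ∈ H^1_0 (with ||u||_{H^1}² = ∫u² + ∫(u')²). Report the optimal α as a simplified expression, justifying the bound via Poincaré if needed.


α = (9 + 8*π^2)/(2*(9 + 4*π^2))

Coercivity of a(·,·) on H^1_0(-1, 1/2) means a(u, u) ≥ α ||u||_{H^1}² for every u ∈ H^1_0.
The interval has length L = 3/2, and Poincaré/coercivity depend only on L. Here a(u, u) = ∫(u')² + (1/2)·∫u².
Here 0 < c = 1/2 < 1. The condition a(u,u) ≥ α||u||_{H^1}² reads (1−α)∫(u')² ≥ (α−c)∫u². Any admissible α is ≤ 1 (rapidly oscillating u have ∫u²/∫(u')² → 0), and α = 1 would force 0 ≥ (1−c)∫u², impossible since c < 1; so 1−α > 0. By the sharp Poincaré inequality on H^1_0 of an interval of length L, ∫(u')² ≥ (π/L)²∫u² with equality for the first sine mode sin(π(x−x₀)/L) (x₀ the left endpoint), so the inequality holds for all u iff (1−α)(π/L)² ≥ α − c, i.e. α ≤ ((π/L)² + c)/((π/L)² + 1) = (1 + c(L/π)²)/(1 + (L/π)²). With (π/L)² = 4*π^2/9 and c = 1/2, the largest admissible constant is α = ((π/L)² + c)/((π/L)² + 1).
Simplifying, α = (9 + 8*π^2)/(2*(9 + 4*π^2)).


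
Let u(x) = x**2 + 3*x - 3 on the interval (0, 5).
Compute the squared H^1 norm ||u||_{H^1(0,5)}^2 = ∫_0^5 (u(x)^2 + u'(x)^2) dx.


||u||_{H^1}^2 = 11215/6

The H^1 norm (squared) on an interval (0, L) is
  ||u||_{H^1}^2 = ∫_0^L u(x)^2 dx + ∫_0^L u'(x)^2 dx.
Compute u'(x) = 2*x + 3.
Then u(x)^2 = x**4 + 6*x**3 + 3*x**2 - 18*x + 9 and u'(x)^2 = 4*x**2 + 12*x + 9.
Integrate each monomial from 0 to 5 using ∫_0^5 c·x^n dx = c·5^(n+1)/(n+1):
  ∫_0^5 u(x)^2 dx = ∫_0^5 (x^4 + 6*x^3 + 3*x^2 - 18*x + 9) dx. Term by term:
    ∫_0^5 x^4 dx = 625;  ∫_0^5 6*x^3 dx = 1875/2;  ∫_0^5 3*x^2 dx = 125;
    ∫_0^5 -18*x dx = -225;  ∫_0^5 9 dx = 45.
  Sum: 625 + 1875/2 + 125 − 225 + 45 = 3015/2.
  ∫_0^5 u'(x)^2 dx = ∫_0^5 (4*x^2 + 12*x + 9) dx. Term by term:
    ∫_0^5 4*x^2 dx = 500/3;  ∫_0^5 12*x dx = 150;  ∫_0^5 9 dx = 45.
  Sum: 500/3 + 150 + 45 = 1085/3.
Adding: ||u||_{H^1}^2 = 3015/2 + 1085/3 = 11215/6.


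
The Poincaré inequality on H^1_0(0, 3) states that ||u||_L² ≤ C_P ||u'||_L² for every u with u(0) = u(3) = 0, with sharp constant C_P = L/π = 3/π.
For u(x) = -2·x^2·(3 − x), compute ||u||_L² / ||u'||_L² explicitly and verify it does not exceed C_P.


||u||_L² / ||u'||_L² = 3*sqrt(14)/14 < C_P = 3/π.

u(x) = -2·x^2·(3 − x), so u'(x) = 6*x*(x - 2).
u(x) = -2·x^2·(3 − x) vanishes at x = 0 and x = 3, so u ∈ H^1_0(0, 3). Differentiate via the product rule and integrate the resulting polynomials term by term.
  ∫_0^3 u² dx = ∫_0^3 (4*x^6 - 24*x^5 + 36*x^4) dx. Term by term:
    ∫_0^3 4*x^6 dx = 8748/7;  ∫_0^3 -24*x^5 dx = -2916;  ∫_0^3 36*x^4 dx = 8748/5.
  Sum: 8748/7 − 2916 + 8748/5 = 2916/35.
  ∫_0^3 (u')² dx = ∫_0^3 (36*x^4 - 144*x^3 + 144*x^2) dx. Term by term:
    ∫_0^3 36*x^4 dx = 8748/5;  ∫_0^3 -144*x^3 dx = -2916;  ∫_0^3 144*x^2 dx = 1296.
  Sum: 8748/5 − 2916 + 1296 = 648/5.
∫_0^3 u² dx = 2916/35, so ||u||_L² = 54*sqrt(35)/35.
∫_0^3 (u')² dx = 648/5, so ||u'||_L² = 18*sqrt(10)/5.
Ratio ||u||_L² / ||u'||_L² = 3*sqrt(14)/14.
Sharp Poincaré constant on H^1_0(0, 3) is C_P = L/π = 3/π, achieved by sin(π/3·x).
A polynomial bump cannot attain the sharp Poincaré constant (only the first sine eigenfunction does), so the ratio is strictly less than C_P, consistent with ||u||_L² ≤ C_P ||u'||_L².


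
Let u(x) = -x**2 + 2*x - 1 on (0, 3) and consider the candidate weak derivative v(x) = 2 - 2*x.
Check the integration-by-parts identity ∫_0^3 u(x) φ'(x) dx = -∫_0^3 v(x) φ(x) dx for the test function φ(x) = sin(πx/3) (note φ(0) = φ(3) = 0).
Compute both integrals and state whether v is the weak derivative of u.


LHS = 6/π, RHS = 6/π. Yes, v = u' weakly.

u(x) = -x**2 + 2*x - 1, classical derivative u'(x) = 2 - 2*x.
φ(x) = sin(πx/3), so φ'(x) = π*cos(π*x/3)/3.
Note φ(0) = φ(3) = 0, so the boundary term u·φ vanishes.
LHS = ∫_0^3 u(x) φ'(x) dx = ∫_0^3 (-π*x^2*cos(π*x/3)/3 + 2*π*x*cos(π*x/3)/3 - π*cos(π*x/3)/3) dx. Term by term:
  ∫_0^3 -π*cos(π*x/3)/3 dx = 0;  ∫_0^3 -π*x^2*cos(π*x/3)/3 dx = 18/π;  ∫_0^3 2*π*x*cos(π*x/3)/3 dx = -12/π.
Sum: 0 + 18/π − 12/π = 6/π.
So LHS = 6/π.
∫_0^3 v(x) φ(x) dx = ∫_0^3 (-2*x*sin(π*x/3) + 2*sin(π*x/3)) dx. Term by term:
  ∫_0^3 2*sin(π*x/3) dx = 12/π;  ∫_0^3 -2*x*sin(π*x/3) dx = -18/π.
Sum: 12/π − 18/π = -6/π.
So RHS = -∫_0^3 v(x) φ(x) dx = 6/π.
LHS = RHS, so the identity holds for this test φ.
Moreover u is smooth here and v(x) = u'(x) = 2 - 2*x pointwise, so the identity holds for every test function. Hence v is the weak derivative of u.


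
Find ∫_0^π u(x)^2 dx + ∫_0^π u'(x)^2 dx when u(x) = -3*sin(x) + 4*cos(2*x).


||u||_{H^1(0,π)}^2 = 80 + 49*π

u'(x) = -8*sin(2*x) - 3*cos(x).
Expand u² and (u')² and integrate term by term on (0, π), using: for integers n ≥ 1, ∫_0^π sin²(nx) dx = ∫_0^π cos²(nx) dx = π/2; for n ≠ n', ∫_0^π sin(nx)sin(n'x) dx = ∫_0^π cos(nx)cos(n'x) dx = 0; and by product-to-sum, ∫_0^π sin(nx)cos(n'x) dx = ½∫_0^π [sin((n+n')x) + sin((n−n')x)] dx, which is 0 when n+n' is even and 2n/(n²−n'²) when n+n' is odd (it need not vanish on (0, π)).
  u² squared terms: (-3)²·∫sin(x)² dx = 9·π/2 = 9*π/2;  (4)²·∫cos(2x)² dx = 16·π/2 = 8*π.
  u² cross terms: 2·(-3)·(4)·∫sin(x)·cos(2x) dx = -24·(-2/3) = 16.
  So ∫_0^π u² dx = 9*π/2 + 8*π + 16 = 16 + 25*π/2.
  (u')² squared terms: (-8)²·∫sin(2x)² dx = 64·π/2 = 32*π;  (-3)²·∫cos(x)² dx = 9·π/2 = 9*π/2.
  (u')² cross terms: 2·(-8)·(-3)·∫sin(2x)·cos(x) dx = 48·(4/3) = 64.
  So ∫_0^π (u')² dx = 32*π + 9*π/2 + 64 = 64 + 73*π/2.
||u||_{H^1}^2 = (16 + 25*π/2) + (64 + 73*π/2) = 80 + 49*π.


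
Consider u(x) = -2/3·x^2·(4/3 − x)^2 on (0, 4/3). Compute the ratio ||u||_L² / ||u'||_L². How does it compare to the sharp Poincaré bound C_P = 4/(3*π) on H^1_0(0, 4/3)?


||u||_L² / ||u'||_L² = 2*sqrt(3)/9 < C_P = 4/(3*π).

u(x) = -2/3·x^2·(4/3 − x)^2, so u'(x) = 8*x*(-9*x^2 + 18*x - 8)/27.
u(x) = -2/3·x^2·(4/3 − x)^2 vanishes at x = 0 and x = 4/3, so u ∈ H^1_0(0, 4/3). Differentiate via the product rule and integrate the resulting polynomials term by term.
  ∫_0^4/3 u² dx = ∫_0^4/3 (4*x^8/9 - 64*x^7/27 + 128*x^6/27 - 1024*x^5/243 + 1024*x^4/729) dx. Term by term:
    ∫_0^4/3 4*x^8/9 dx = 1048576/1594323;  ∫_0^4/3 -64*x^7/27 dx = -524288/177147;  ∫_0^4/3 128*x^6/27 dx = 2097152/413343;
    ∫_0^4/3 -1024*x^5/243 dx = -2097152/531441;  ∫_0^4/3 1024*x^4/729 dx = 1048576/885735.
  Sum: 1048576/1594323 − 524288/177147 + 2097152/413343 − 2097152/531441 + 1048576/885735 = 524288/55801305.
  ∫_0^4/3 (u')² dx = ∫_0^4/3 (64*x^6/9 - 256*x^5/9 + 3328*x^4/81 - 2048*x^3/81 + 4096*x^2/729) dx. Term by term:
    ∫_0^4/3 64*x^6/9 dx = 1048576/137781;  ∫_0^4/3 -256*x^5/9 dx = -524288/19683;  ∫_0^4/3 3328*x^4/81 dx = 3407872/98415;
    ∫_0^4/3 -2048*x^3/81 dx = -131072/6561;  ∫_0^4/3 4096*x^2/729 dx = 262144/59049.
  Sum: 1048576/137781 − 524288/19683 + 3407872/98415 − 131072/6561 + 262144/59049 = 131072/2066715.
∫_0^4/3 u² dx = 524288/55801305, so ||u||_L² = 512*sqrt(210)/76545.
∫_0^4/3 (u')² dx = 131072/2066715, so ||u'||_L² = 256*sqrt(70)/8505.
Ratio ||u||_L² / ||u'||_L² = 2*sqrt(3)/9.
Sharp Poincaré constant on H^1_0(0, 4/3) is C_P = L/π = 4/(3*π), achieved by sin(3*π/4·x).
A polynomial bump cannot attain the sharp Poincaré constant (only the first sine eigenfunction does), so the ratio is strictly less than C_P, consistent with ||u||_L² ≤ C_P ||u'||_L².


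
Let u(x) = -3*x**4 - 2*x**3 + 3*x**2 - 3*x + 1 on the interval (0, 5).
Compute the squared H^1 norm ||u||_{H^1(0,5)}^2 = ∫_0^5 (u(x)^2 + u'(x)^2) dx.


||u||_{H^1}^2 = 30255175/7

The H^1 norm (squared) on an interval (0, L) is
  ||u||_{H^1}^2 = ∫_0^L u(x)^2 dx + ∫_0^L u'(x)^2 dx.
Compute u'(x) = -12*x**3 - 6*x**2 + 6*x - 3.
Then u(x)^2 = 9*x**8 + 12*x**7 - 14*x**6 + 6*x**5 + 15*x**4 - 22*x**3 + 15*x**2 - 6*x + 1 and u'(x)^2 = 144*x**6 + 144*x**5 - 108*x**4 + 72*x**2 - 36*x + 9.
Integrate each monomial from 0 to 5 using ∫_0^5 c·x^n dx = c·5^(n+1)/(n+1):
  ∫_0^5 u(x)^2 dx = ∫_0^5 (9*x^8 + 12*x^7 - 14*x^6 + 6*x^5 + 15*x^4 - 22*x^3 + 15*x^2 - 6*x + 1) dx. Term by term:
    ∫_0^5 9*x^8 dx = 1953125;  ∫_0^5 12*x^7 dx = 1171875/2;  ∫_0^5 -14*x^6 dx = -156250;
    ∫_0^5 6*x^5 dx = 15625;  ∫_0^5 15*x^4 dx = 9375;  ∫_0^5 -22*x^3 dx = -6875/2;
    ∫_0^5 15*x^2 dx = 625;  ∫_0^5 -6*x dx = -75;  ∫_0^5 1 dx = 5.
  Sum: 1953125 + 1171875/2 − 156250 + 15625 + 9375 − 6875/2 + 625 − 75 + 5 = 2404930.
  ∫_0^5 u'(x)^2 dx = ∫_0^5 (144*x^6 + 144*x^5 - 108*x^4 + 72*x^2 - 36*x + 9) dx. Term by term:
    ∫_0^5 144*x^6 dx = 11250000/7;  ∫_0^5 144*x^5 dx = 375000;  ∫_0^5 -108*x^4 dx = -67500;
    ∫_0^5 72*x^2 dx = 3000;  ∫_0^5 -36*x dx = -450;  ∫_0^5 9 dx = 45.
  Sum: 11250000/7 + 375000 − 67500 + 3000 − 450 + 45 = 13420665/7.
Adding: ||u||_{H^1}^2 = 2404930 + 13420665/7 = 30255175/7.


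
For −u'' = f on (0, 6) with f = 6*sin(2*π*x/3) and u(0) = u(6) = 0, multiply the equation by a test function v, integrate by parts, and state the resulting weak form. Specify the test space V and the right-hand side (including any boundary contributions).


V = H^1_0(0, 6) (so v(0) = v(6) = 0); weak form: ∫_0^6 u'v' dx = ∫_0^6 (6*sin(2*π*x/3)) v dx for all v ∈ V.

Multiply both sides by a test function v and integrate from 0 to 6:
  ∫_0^6 −u''(x) v(x) dx = ∫_0^6 f(x) v(x) dx.
Integrate the LHS by parts once:
  ∫_0^6 −u'' v dx = −[u'(x) v(x)]_0^6 + ∫_0^6 u'(x) v'(x) dx.
Thus ∫_0^6 u'(x) v'(x) dx = ∫_0^6 f(x) v(x) dx + [u'(x) v(x)]_0^6.
Choose V so that boundary terms are either known or forced to vanish.
u is Dirichlet: u(0) = u(6) = 0. Let V = H^1_0(0, 6); then v(0) = v(6) = 0, and [u' v]_0^6 = 0.
Weak formulation: find u (satisfying any essential BC) such that ∫_0^6 u'(x) v'(x) dx = ∫_0^6 f v dx for all v ∈ V.
Substituting f(x) = 6*sin(2*π*x/3), the right-hand side is ∫_0^6 (6*sin(2*π*x/3)) v dx.


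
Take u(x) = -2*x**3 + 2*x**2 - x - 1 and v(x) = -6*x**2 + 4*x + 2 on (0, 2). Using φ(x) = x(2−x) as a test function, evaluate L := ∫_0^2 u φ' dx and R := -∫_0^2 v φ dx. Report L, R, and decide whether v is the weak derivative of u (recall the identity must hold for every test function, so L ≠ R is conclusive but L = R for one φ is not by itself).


LHS = 28/5, RHS = 8/5. No, v is not the weak derivative of u.

u(x) = -2*x**3 + 2*x**2 - x - 1, classical derivative u'(x) = -6*x**2 + 4*x - 1.
φ(x) = x(2−x), so φ'(x) = 2 - 2*x.
Note φ(0) = φ(2) = 0, so the boundary term u·φ vanishes.
LHS = ∫_0^2 u(x) φ'(x) dx = ∫_0^2 (4*x^4 - 8*x^3 + 6*x^2 - 2) dx. Term by term:
  ∫_0^2 4*x^4 dx = 128/5;  ∫_0^2 -8*x^3 dx = -32;  ∫_0^2 6*x^2 dx = 16;
  ∫_0^2 -2 dx = -4.
Sum: 128/5 − 32 + 16 − 4 = 28/5.
So LHS = 28/5.
∫_0^2 v(x) φ(x) dx = ∫_0^2 (6*x^4 - 16*x^3 + 6*x^2 + 4*x) dx. Term by term:
  ∫_0^2 6*x^4 dx = 192/5;  ∫_0^2 -16*x^3 dx = -64;  ∫_0^2 6*x^2 dx = 16;
  ∫_0^2 4*x dx = 8.
Sum: 192/5 − 64 + 16 + 8 = -8/5.
So RHS = -∫_0^2 v(x) φ(x) dx = 8/5.
LHS − RHS = 4 ≠ 0, so the identity fails.
(For a valid weak derivative the identity must hold for EVERY test function, in particular this one. The failure shows v is NOT the weak derivative of u.)
Correct weak derivative would be u'(x) = -6*x**2 + 4*x - 1.


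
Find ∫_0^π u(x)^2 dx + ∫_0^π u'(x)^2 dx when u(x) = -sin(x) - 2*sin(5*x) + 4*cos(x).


||u||_{H^1(0,π)}^2 = 69*π

u'(x) = -4*sin(x) - cos(x) - 10*cos(5*x).
Expand u² and (u')² and integrate term by term on (0, π), using: for integers n ≥ 1, ∫_0^π sin²(nx) dx = ∫_0^π cos²(nx) dx = π/2; for n ≠ n', ∫_0^π sin(nx)sin(n'x) dx = ∫_0^π cos(nx)cos(n'x) dx = 0; and by product-to-sum, ∫_0^π sin(nx)cos(n'x) dx = ½∫_0^π [sin((n+n')x) + sin((n−n')x)] dx, which is 0 when n+n' is even and 2n/(n²−n'²) when n+n' is odd (it need not vanish on (0, π)).
  u² squared terms: (-1)²·∫sin(x)² dx = 1·π/2 = π/2;  (-2)²·∫sin(5x)² dx = 4·π/2 = 2*π;  (4)²·∫cos(x)² dx = 16·π/2 = 8*π.
  u² cross terms: 2·(-1)·(-2)·∫sin(x)·sin(5x) dx = 4·(0) = 0;  2·(-1)·(4)·∫sin(x)·cos(x) dx = -8·(0) = 0;  2·(-2)·(4)·∫sin(5x)·cos(x) dx = -16·(0) = 0.
  So ∫_0^π u² dx = π/2 + 2*π + 8*π + 0 + 0 + 0 = 21*π/2.
  (u')² squared terms: (-1)²·∫cos(x)² dx = 1·π/2 = π/2;  (-10)²·∫cos(5x)² dx = 100·π/2 = 50*π;  (-4)²·∫sin(x)² dx = 16·π/2 = 8*π.
  (u')² cross terms: 2·(-1)·(-10)·∫cos(x)·cos(5x) dx = 20·(0) = 0;  2·(-1)·(-4)·∫cos(x)·sin(x) dx = 8·(0) = 0;  2·(-10)·(-4)·∫cos(5x)·sin(x) dx = 80·(0) = 0.
  So ∫_0^π (u')² dx = π/2 + 50*π + 8*π + 0 + 0 + 0 = 117*π/2.
||u||_{H^1}^2 = (21*π/2) + (117*π/2) = 69*π.


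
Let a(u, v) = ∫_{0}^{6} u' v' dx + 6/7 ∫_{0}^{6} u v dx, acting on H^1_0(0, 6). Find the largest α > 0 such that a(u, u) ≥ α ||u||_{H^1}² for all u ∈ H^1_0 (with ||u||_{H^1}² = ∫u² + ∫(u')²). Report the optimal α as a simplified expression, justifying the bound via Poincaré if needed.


α = (π^2 + 216/7)/(π^2 + 36)

Coercivity of a(·,·) on H^1_0(0, 6) means a(u, u) ≥ α ||u||_{H^1}² for every u ∈ H^1_0.
The interval has length L = 6, and Poincaré/coercivity depend only on L. Here a(u, u) = ∫(u')² + (6/7)·∫u².
Here 0 < c = 6/7 < 1. The condition a(u,u) ≥ α||u||_{H^1}² reads (1−α)∫(u')² ≥ (α−c)∫u². Any admissible α is ≤ 1 (rapidly oscillating u have ∫u²/∫(u')² → 0), and α = 1 would force 0 ≥ (1−c)∫u², impossible since c < 1; so 1−α > 0. By the sharp Poincaré inequality on H^1_0 of an interval of length L, ∫(u')² ≥ (π/L)²∫u² with equality for the first sine mode sin(π(x−x₀)/L) (x₀ the left endpoint), so the inequality holds for all u iff (1−α)(π/L)² ≥ α − c, i.e. α ≤ ((π/L)² + c)/((π/L)² + 1) = (1 + c(L/π)²)/(1 + (L/π)²). With (π/L)² = π^2/36 and c = 6/7, the largest admissible constant is α = ((π/L)² + c)/((π/L)² + 1).
Simplifying, α = (π^2 + 216/7)/(π^2 + 36).


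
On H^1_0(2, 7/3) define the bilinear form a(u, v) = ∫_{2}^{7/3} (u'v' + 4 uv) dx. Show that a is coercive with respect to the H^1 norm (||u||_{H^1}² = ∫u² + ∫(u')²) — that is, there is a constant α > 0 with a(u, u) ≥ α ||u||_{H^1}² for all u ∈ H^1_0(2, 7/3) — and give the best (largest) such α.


α = 1

Coercivity of a(·,·) on H^1_0(2, 7/3) means a(u, u) ≥ α ||u||_{H^1}² for every u ∈ H^1_0.
The interval has length L = 1/3, and Poincaré/coercivity depend only on L. Here a(u, u) = ∫(u')² + (4)·∫u².
Here c = 4 ≥ 1, so a(u,u) = ∫(u')² + c∫u² ≥ ∫(u')² + ∫u² = ||u||_{H^1}², i.e. α = 1 works. No larger α is possible: a(u,u) ≥ α||u||_{H^1}² means (1−α)∫(u')² ≥ (α−c)∫u², and for the modes u_n = sin(nπ(x−x₀)/L) (x₀ the left endpoint) one has ∫u_n²/∫(u_n')² = (L/(nπ))² → 0, so a(u_n,u_n)/||u_n||_{H^1}² → 1. Hence the optimal constant is α = 1.
Therefore α = 1.


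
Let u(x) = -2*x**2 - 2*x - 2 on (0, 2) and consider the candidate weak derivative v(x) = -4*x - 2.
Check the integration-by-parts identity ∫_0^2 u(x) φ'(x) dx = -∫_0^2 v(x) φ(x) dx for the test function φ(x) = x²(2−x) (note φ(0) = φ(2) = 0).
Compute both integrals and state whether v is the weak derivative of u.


LHS = 136/15, RHS = 136/15. Yes, v = u' weakly.

u(x) = -2*x**2 - 2*x - 2, classical derivative u'(x) = -4*x - 2.
φ(x) = x²(2−x), so φ'(x) = x*(4 - 3*x).
Note φ(0) = φ(2) = 0, so the boundary term u·φ vanishes.
LHS = ∫_0^2 u(x) φ'(x) dx = ∫_0^2 (6*x^4 - 2*x^3 - 2*x^2 - 8*x) dx. Term by term:
  ∫_0^2 6*x^4 dx = 192/5;  ∫_0^2 -2*x^3 dx = -8;  ∫_0^2 -2*x^2 dx = -16/3;
  ∫_0^2 -8*x dx = -16.
Sum: 192/5 − 8 − 16/3 − 16 = 136/15.
So LHS = 136/15.
∫_0^2 v(x) φ(x) dx = ∫_0^2 (4*x^4 - 6*x^3 - 4*x^2) dx. Term by term:
  ∫_0^2 4*x^4 dx = 128/5;  ∫_0^2 -6*x^3 dx = -24;  ∫_0^2 -4*x^2 dx = -32/3.
Sum: 128/5 − 24 − 32/3 = -136/15.
So RHS = -∫_0^2 v(x) φ(x) dx = 136/15.
LHS = RHS, so the identity holds for this test φ.
Moreover u is smooth here and v(x) = u'(x) = -4*x - 2 pointwise, so the identity holds for every test function. Hence v is the weak derivative of u.


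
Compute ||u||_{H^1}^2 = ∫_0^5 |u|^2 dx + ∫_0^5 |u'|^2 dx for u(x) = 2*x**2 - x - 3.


||u||_{H^1}^2 = 6325/3

The H^1 norm (squared) on an interval (0, L) is
  ||u||_{H^1}^2 = ∫_0^L u(x)^2 dx + ∫_0^L u'(x)^2 dx.
Compute u'(x) = 4*x - 1.
Then u(x)^2 = 4*x**4 - 4*x**3 - 11*x**2 + 6*x + 9 and u'(x)^2 = 16*x**2 - 8*x + 1.
Integrate each monomial from 0 to 5 using ∫_0^5 c·x^n dx = c·5^(n+1)/(n+1):
  ∫_0^5 u(x)^2 dx = ∫_0^5 (4*x^4 - 4*x^3 - 11*x^2 + 6*x + 9) dx. Term by term:
    ∫_0^5 4*x^4 dx = 2500;  ∫_0^5 -4*x^3 dx = -625;  ∫_0^5 -11*x^2 dx = -1375/3;
    ∫_0^5 6*x dx = 75;  ∫_0^5 9 dx = 45.
  Sum: 2500 − 625 − 1375/3 + 75 + 45 = 4610/3.
  ∫_0^5 u'(x)^2 dx = ∫_0^5 (16*x^2 - 8*x + 1) dx. Term by term:
    ∫_0^5 16*x^2 dx = 2000/3;  ∫_0^5 -8*x dx = -100;  ∫_0^5 1 dx = 5.
  Sum: 2000/3 − 100 + 5 = 1715/3.
Adding: ||u||_{H^1}^2 = 4610/3 + 1715/3 = 6325/3.


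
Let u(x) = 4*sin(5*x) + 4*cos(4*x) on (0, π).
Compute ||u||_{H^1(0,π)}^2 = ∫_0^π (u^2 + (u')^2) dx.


||u||_{H^1(0,π)}^2 = 5440/9 + 344*π

u'(x) = -16*sin(4*x) + 20*cos(5*x).
Expand u² and (u')² and integrate term by term on (0, π), using: for integers n ≥ 1, ∫_0^π sin²(nx) dx = ∫_0^π cos²(nx) dx = π/2; for n ≠ n', ∫_0^π sin(nx)sin(n'x) dx = ∫_0^π cos(nx)cos(n'x) dx = 0; and by product-to-sum, ∫_0^π sin(nx)cos(n'x) dx = ½∫_0^π [sin((n+n')x) + sin((n−n')x)] dx, which is 0 when n+n' is even and 2n/(n²−n'²) when n+n' is odd (it need not vanish on (0, π)).
  u² squared terms: (4)²·∫cos(4x)² dx = 16·π/2 = 8*π;  (4)²·∫sin(5x)² dx = 16·π/2 = 8*π.
  u² cross terms: 2·(4)·(4)·∫cos(4x)·sin(5x) dx = 32·(10/9) = 320/9.
  So ∫_0^π u² dx = 8*π + 8*π + 320/9 = 320/9 + 16*π.
  (u')² squared terms: (-16)²·∫sin(4x)² dx = 256·π/2 = 128*π;  (20)²·∫cos(5x)² dx = 400·π/2 = 200*π.
  (u')² cross terms: 2·(-16)·(20)·∫sin(4x)·cos(5x) dx = -640·(-8/9) = 5120/9.
  So ∫_0^π (u')² dx = 128*π + 200*π + 5120/9 = 5120/9 + 328*π.
||u||_{H^1}^2 = (320/9 + 16*π) + (5120/9 + 328*π) = 5440/9 + 344*π.


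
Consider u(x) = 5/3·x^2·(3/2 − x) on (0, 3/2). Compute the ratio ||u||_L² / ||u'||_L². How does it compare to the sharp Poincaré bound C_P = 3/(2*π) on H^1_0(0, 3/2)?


||u||_L² / ||u'||_L² = 3*sqrt(14)/28 < C_P = 3/(2*π).

u(x) = 5/3·x^2·(3/2 − x), so u'(x) = 5*x*(1 - x).
u(x) = 5/3·x^2·(3/2 − x) vanishes at x = 0 and x = 3/2, so u ∈ H^1_0(0, 3/2). Differentiate via the product rule and integrate the resulting polynomials term by term.
  ∫_0^3/2 u² dx = ∫_0^3/2 (25*x^6/9 - 25*x^5/3 + 25*x^4/4) dx. Term by term:
    ∫_0^3/2 25*x^6/9 dx = 6075/896;  ∫_0^3/2 -25*x^5/3 dx = -2025/128;  ∫_0^3/2 25*x^4/4 dx = 1215/128.
  Sum: 6075/896 − 2025/128 + 1215/128 = 405/896.
  ∫_0^3/2 (u')² dx = ∫_0^3/2 (25*x^4 - 50*x^3 + 25*x^2) dx. Term by term:
    ∫_0^3/2 25*x^4 dx = 1215/32;  ∫_0^3/2 -50*x^3 dx = -2025/32;  ∫_0^3/2 25*x^2 dx = 225/8.
  Sum: 1215/32 − 2025/32 + 225/8 = 45/16.
∫_0^3/2 u² dx = 405/896, so ||u||_L² = 9*sqrt(70)/112.
∫_0^3/2 (u')² dx = 45/16, so ||u'||_L² = 3*sqrt(5)/4.
Ratio ||u||_L² / ||u'||_L² = 3*sqrt(14)/28.
Sharp Poincaré constant on H^1_0(0, 3/2) is C_P = L/π = 3/(2*π), achieved by sin(2*π/3·x).
A polynomial bump cannot attain the sharp Poincaré constant (only the first sine eigenfunction does), so the ratio is strictly less than C_P, consistent with ||u||_L² ≤ C_P ||u'||_L².


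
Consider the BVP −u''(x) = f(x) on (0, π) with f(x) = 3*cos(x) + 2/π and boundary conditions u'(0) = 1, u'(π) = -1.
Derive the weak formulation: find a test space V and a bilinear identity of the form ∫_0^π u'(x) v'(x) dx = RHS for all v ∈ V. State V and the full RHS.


V = H^1(0, π) (v unrestricted at boundary; u is determined up to an additive constant); weak form: ∫_0^π u'v' dx = ∫_0^π (3*cos(x) + 2/π) v dx − v(π) − v(0) for all v ∈ V.

Multiply both sides by a test function v and integrate from 0 to π:
  ∫_0^π −u''(x) v(x) dx = ∫_0^π f(x) v(x) dx.
Integrate the LHS by parts once:
  ∫_0^π −u'' v dx = −[u'(x) v(x)]_0^π + ∫_0^π u'(x) v'(x) dx.
Thus ∫_0^π u'(x) v'(x) dx = ∫_0^π f(x) v(x) dx + [u'(x) v(x)]_0^π.
Choose V so that boundary terms are either known or forced to vanish.
u has inhomogeneous Neumann u'(0) = 1, u'(π) = -1. [u' v]_0^π = (-1)·v(π) − (1)·v(0) = − v(π) − v(0). Take V = H^1(0, π); boundary term becomes part of RHS.
Weak formulation: find u (satisfying any essential BC) such that ∫_0^π u'(x) v'(x) dx = ∫_0^π f v dx − v(π) − v(0) for all v ∈ V (Neumann data are natural BCs: they enter the RHS as boundary terms).
Substituting f(x) = 3*cos(x) + 2/π, the right-hand side is ∫_0^π (3*cos(x) + 2/π) v dx − v(π) − v(0).
Compatibility check (pure Neumann): taking v ≡ 1 ∈ V gives 0 = ∫_0^π f dx + (-1) − (1), i.e. ∫_0^π f dx must equal u'(0) − u'(π) = 2. Indeed ∫_0^π (3*cos(x) + 2/π) dx = 2, so the data are compatible. The solution is then unique only up to an additive constant (fix it e.g. by requiring ∫_0^π u dx = 0).


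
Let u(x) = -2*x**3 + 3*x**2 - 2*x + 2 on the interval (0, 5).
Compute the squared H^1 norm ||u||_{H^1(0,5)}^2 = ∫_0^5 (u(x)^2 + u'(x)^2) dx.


||u||_{H^1}^2 = 733940/21

The H^1 norm (squared) on an interval (0, L) is
  ||u||_{H^1}^2 = ∫_0^L u(x)^2 dx + ∫_0^L u'(x)^2 dx.
Compute u'(x) = -6*x**2 + 6*x - 2.
Then u(x)^2 = 4*x**6 - 12*x**5 + 17*x**4 - 20*x**3 + 16*x**2 - 8*x + 4 and u'(x)^2 = 36*x**4 - 72*x**3 + 60*x**2 - 24*x + 4.
Integrate each monomial from 0 to 5 using ∫_0^5 c·x^n dx = c·5^(n+1)/(n+1):
  ∫_0^5 u(x)^2 dx = ∫_0^5 (4*x^6 - 12*x^5 + 17*x^4 - 20*x^3 + 16*x^2 - 8*x + 4) dx. Term by term:
    ∫_0^5 4*x^6 dx = 312500/7;  ∫_0^5 -12*x^5 dx = -31250;  ∫_0^5 17*x^4 dx = 10625;
    ∫_0^5 -20*x^3 dx = -3125;  ∫_0^5 16*x^2 dx = 2000/3;  ∫_0^5 -8*x dx = -100;
    ∫_0^5 4 dx = 20.
  Sum: 312500/7 − 31250 + 10625 − 3125 + 2000/3 − 100 + 20 = 451070/21.
  ∫_0^5 u'(x)^2 dx = ∫_0^5 (36*x^4 - 72*x^3 + 60*x^2 - 24*x + 4) dx. Term by term:
    ∫_0^5 36*x^4 dx = 22500;  ∫_0^5 -72*x^3 dx = -11250;  ∫_0^5 60*x^2 dx = 2500;
    ∫_0^5 -24*x dx = -300;  ∫_0^5 4 dx = 20.
  Sum: 22500 − 11250 + 2500 − 300 + 20 = 13470.
Adding: ||u||_{H^1}^2 = 451070/21 + 13470 = 733940/21.


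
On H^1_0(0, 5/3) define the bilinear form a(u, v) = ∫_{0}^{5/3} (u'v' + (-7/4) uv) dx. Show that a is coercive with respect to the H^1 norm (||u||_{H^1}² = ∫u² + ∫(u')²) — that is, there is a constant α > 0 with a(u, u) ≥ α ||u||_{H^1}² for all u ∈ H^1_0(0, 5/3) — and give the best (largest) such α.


α = (-175 + 36*π^2)/(4*(25 + 9*π^2))

Coercivity of a(·,·) on H^1_0(0, 5/3) means a(u, u) ≥ α ||u||_{H^1}² for every u ∈ H^1_0.
The interval has length L = 5/3, and Poincaré/coercivity depend only on L. Here a(u, u) = ∫(u')² + (-7/4)·∫u².
Here c = -7/4 < 0 with |c| < (π/L)² = 9*π^2/25, so coercivity still holds. The condition a(u,u) ≥ α||u||_{H^1}² reads (1−α)∫(u')² ≥ (α−c)∫u². Any admissible α is ≤ 1 (rapidly oscillating u have ∫u²/∫(u')² → 0), and α = 1 would force 0 ≥ (1−c)∫u², impossible since c < 1; so 1−α > 0. By the sharp Poincaré inequality on H^1_0 of an interval of length L, ∫(u')² ≥ (π/L)²∫u² with equality for the first sine mode sin(π(x−x₀)/L) (x₀ the left endpoint), so the inequality holds for all u iff (1−α)(π/L)² ≥ α − c, i.e. α ≤ ((π/L)² + c)/((π/L)² + 1) = (1 + c(L/π)²)/(1 + (L/π)²). (Direct route, valid since c ≤ 0: Poincaré gives c∫u² ≥ c(L/π)²∫(u')², so a(u,u) ≥ (1 + c(L/π)²)∫(u')², while ||u||_{H^1}² ≤ (1 + (L/π)²)∫(u')²; dividing yields the same α.) With (π/L)² = 9*π^2/25 and c = -7/4, the largest admissible constant is α = ((π/L)² + c)/((π/L)² + 1).
Simplifying, α = (-175 + 36*π^2)/(4*(25 + 9*π^2)).


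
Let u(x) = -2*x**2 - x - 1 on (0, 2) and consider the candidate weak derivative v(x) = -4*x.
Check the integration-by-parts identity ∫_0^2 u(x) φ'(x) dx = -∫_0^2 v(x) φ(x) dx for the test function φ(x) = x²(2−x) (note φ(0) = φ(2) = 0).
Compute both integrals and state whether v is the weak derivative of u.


LHS = 116/15, RHS = 32/5. No, v is not the weak derivative of u.

u(x) = -2*x**2 - x - 1, classical derivative u'(x) = -4*x - 1.
φ(x) = x²(2−x), so φ'(x) = x*(4 - 3*x).
Note φ(0) = φ(2) = 0, so the boundary term u·φ vanishes.
LHS = ∫_0^2 u(x) φ'(x) dx = ∫_0^2 (6*x^4 - 5*x^3 - x^2 - 4*x) dx. Term by term:
  ∫_0^2 6*x^4 dx = 192/5;  ∫_0^2 -5*x^3 dx = -20;  ∫_0^2 -x^2 dx = -8/3;
  ∫_0^2 -4*x dx = -8.
Sum: 192/5 − 20 − 8/3 − 8 = 116/15.
So LHS = 116/15.
∫_0^2 v(x) φ(x) dx = ∫_0^2 (4*x^4 - 8*x^3) dx. Term by term:
  ∫_0^2 4*x^4 dx = 128/5;  ∫_0^2 -8*x^3 dx = -32.
Sum: 128/5 − 32 = -32/5.
So RHS = -∫_0^2 v(x) φ(x) dx = 32/5.
LHS − RHS = 4/3 ≠ 0, so the identity fails.
(For a valid weak derivative the identity must hold for EVERY test function, in particular this one. The failure shows v is NOT the weak derivative of u.)
Correct weak derivative would be u'(x) = -4*x - 1.


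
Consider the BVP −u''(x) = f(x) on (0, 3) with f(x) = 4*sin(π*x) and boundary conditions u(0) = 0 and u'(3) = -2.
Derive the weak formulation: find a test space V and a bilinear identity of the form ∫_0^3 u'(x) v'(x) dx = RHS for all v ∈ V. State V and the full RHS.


V = {v ∈ H^1(0, 3) : v(0) = 0} (test functions vanish at x = 0 where u is specified); weak form: ∫_0^3 u'v' dx = ∫_0^3 (4*sin(π*x)) v dx − 2·v(3) for all v ∈ V.

Multiply both sides by a test function v and integrate from 0 to 3:
  ∫_0^3 −u''(x) v(x) dx = ∫_0^3 f(x) v(x) dx.
Integrate the LHS by parts once:
  ∫_0^3 −u'' v dx = −[u'(x) v(x)]_0^3 + ∫_0^3 u'(x) v'(x) dx.
Thus ∫_0^3 u'(x) v'(x) dx = ∫_0^3 f(x) v(x) dx + [u'(x) v(x)]_0^3.
Choose V so that boundary terms are either known or forced to vanish.
Mixed BC: u(0) = 0 (Dirichlet) and u'(3) = -2 (Neumann). Define V = {v ∈ H^1(0, 3) : v(0) = 0}. Then [u' v]_0^3 = u'(3)·v(3) − u'(0)·0 = − 2·v(3).
Weak formulation: find u (satisfying any essential BC) such that ∫_0^3 u'(x) v'(x) dx = ∫_0^3 f v dx − 2·v(3) for all v ∈ V (Dirichlet at 0 absorbed into V; Neumann datum at x = 3 contributes the boundary term).
Substituting f(x) = 4*sin(π*x), the right-hand side is ∫_0^3 (4*sin(π*x)) v dx − 2·v(3).


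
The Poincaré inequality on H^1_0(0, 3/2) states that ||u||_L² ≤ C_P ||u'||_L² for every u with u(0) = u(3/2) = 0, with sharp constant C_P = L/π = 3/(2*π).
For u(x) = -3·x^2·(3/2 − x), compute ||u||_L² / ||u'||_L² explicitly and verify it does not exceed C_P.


||u||_L² / ||u'||_L² = 3*sqrt(14)/28 < C_P = 3/(2*π).

u(x) = -3·x^2·(3/2 − x), so u'(x) = 9*x*(x - 1).
u(x) = -3·x^2·(3/2 − x) vanishes at x = 0 and x = 3/2, so u ∈ H^1_0(0, 3/2). Differentiate via the product rule and integrate the resulting polynomials term by term.
  ∫_0^3/2 u² dx = ∫_0^3/2 (9*x^6 - 27*x^5 + 81*x^4/4) dx. Term by term:
    ∫_0^3/2 9*x^6 dx = 19683/896;  ∫_0^3/2 -27*x^5 dx = -6561/128;  ∫_0^3/2 81*x^4/4 dx = 19683/640.
  Sum: 19683/896 − 6561/128 + 19683/640 = 6561/4480.
  ∫_0^3/2 (u')² dx = ∫_0^3/2 (81*x^4 - 162*x^3 + 81*x^2) dx. Term by term:
    ∫_0^3/2 81*x^4 dx = 19683/160;  ∫_0^3/2 -162*x^3 dx = -6561/32;  ∫_0^3/2 81*x^2 dx = 729/8.
  Sum: 19683/160 − 6561/32 + 729/8 = 729/80.
∫_0^3/2 u² dx = 6561/4480, so ||u||_L² = 81*sqrt(70)/560.
∫_0^3/2 (u')² dx = 729/80, so ||u'||_L² = 27*sqrt(5)/20.
Ratio ||u||_L² / ||u'||_L² = 3*sqrt(14)/28.
Sharp Poincaré constant on H^1_0(0, 3/2) is C_P = L/π = 3/(2*π), achieved by sin(2*π/3·x).
A polynomial bump cannot attain the sharp Poincaré constant (only the first sine eigenfunction does), so the ratio is strictly less than C_P, consistent with ||u||_L² ≤ C_P ||u'||_L².


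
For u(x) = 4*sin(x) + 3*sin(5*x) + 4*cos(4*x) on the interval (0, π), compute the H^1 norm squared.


||u||_{H^1(0,π)}^2 = 1904/5 + 269*π

u'(x) = -16*sin(4*x) + 4*cos(x) + 15*cos(5*x).
Expand u² and (u')² and integrate term by term on (0, π), using: for integers n ≥ 1, ∫_0^π sin²(nx) dx = ∫_0^π cos²(nx) dx = π/2; for n ≠ n', ∫_0^π sin(nx)sin(n'x) dx = ∫_0^π cos(nx)cos(n'x) dx = 0; and by product-to-sum, ∫_0^π sin(nx)cos(n'x) dx = ½∫_0^π [sin((n+n')x) + sin((n−n')x)] dx, which is 0 when n+n' is even and 2n/(n²−n'²) when n+n' is odd (it need not vanish on (0, π)).
  u² squared terms: (3)²·∫sin(5x)² dx = 9·π/2 = 9*π/2;  (4)²·∫cos(4x)² dx = 16·π/2 = 8*π;  (4)²·∫sin(x)² dx = 16·π/2 = 8*π.
  u² cross terms: 2·(3)·(4)·∫sin(5x)·cos(4x) dx = 24·(10/9) = 80/3;  2·(3)·(4)·∫sin(5x)·sin(x) dx = 24·(0) = 0;  2·(4)·(4)·∫cos(4x)·sin(x) dx = 32·(-2/15) = -64/15.
  So ∫_0^π u² dx = 9*π/2 + 8*π + 8*π + 80/3 + 0 − 64/15 = 112/5 + 41*π/2.
  (u')² squared terms: (-16)²·∫sin(4x)² dx = 256·π/2 = 128*π;  (4)²·∫cos(x)² dx = 16·π/2 = 8*π;  (15)²·∫cos(5x)² dx = 225·π/2 = 225*π/2.
  (u')² cross terms: 2·(-16)·(4)·∫sin(4x)·cos(x) dx = -128·(8/15) = -1024/15;  2·(-16)·(15)·∫sin(4x)·cos(5x) dx = -480·(-8/9) = 1280/3;  2·(4)·(15)·∫cos(x)·cos(5x) dx = 120·(0) = 0.
  So ∫_0^π (u')² dx = 128*π + 8*π + 225*π/2 − 1024/15 + 1280/3 + 0 = 1792/5 + 497*π/2.
||u||_{H^1}^2 = (112/5 + 41*π/2) + (1792/5 + 497*π/2) = 1904/5 + 269*π.


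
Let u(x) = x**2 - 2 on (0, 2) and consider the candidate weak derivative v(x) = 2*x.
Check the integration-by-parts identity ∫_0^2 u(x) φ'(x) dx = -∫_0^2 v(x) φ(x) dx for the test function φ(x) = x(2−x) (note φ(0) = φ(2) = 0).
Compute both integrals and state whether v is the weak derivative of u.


LHS = -8/3, RHS = -8/3. Yes, v = u' weakly.

u(x) = x**2 - 2, classical derivative u'(x) = 2*x.
φ(x) = x(2−x), so φ'(x) = 2 - 2*x.
Note φ(0) = φ(2) = 0, so the boundary term u·φ vanishes.
LHS = ∫_0^2 u(x) φ'(x) dx = ∫_0^2 (-2*x^3 + 2*x^2 + 4*x - 4) dx. Term by term:
  ∫_0^2 -2*x^3 dx = -8;  ∫_0^2 2*x^2 dx = 16/3;  ∫_0^2 4*x dx = 8;
  ∫_0^2 -4 dx = -8.
Sum: -8 + 16/3 + 8 − 8 = -8/3.
So LHS = -8/3.
∫_0^2 v(x) φ(x) dx = ∫_0^2 (-2*x^3 + 4*x^2) dx. Term by term:
  ∫_0^2 -2*x^3 dx = -8;  ∫_0^2 4*x^2 dx = 32/3.
Sum: -8 + 32/3 = 8/3.
So RHS = -∫_0^2 v(x) φ(x) dx = -8/3.
LHS = RHS, so the identity holds for this test φ.
Moreover u is smooth here and v(x) = u'(x) = 2*x pointwise, so the identity holds for every test function. Hence v is the weak derivative of u.


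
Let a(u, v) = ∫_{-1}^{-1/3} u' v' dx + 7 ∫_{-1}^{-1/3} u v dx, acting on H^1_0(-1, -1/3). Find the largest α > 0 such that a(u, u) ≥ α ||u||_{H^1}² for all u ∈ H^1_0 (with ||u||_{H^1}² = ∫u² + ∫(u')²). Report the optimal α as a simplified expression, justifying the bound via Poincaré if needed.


α = 1

Coercivity of a(·,·) on H^1_0(-1, -1/3) means a(u, u) ≥ α ||u||_{H^1}² for every u ∈ H^1_0.
The interval has length L = 2/3, and Poincaré/coercivity depend only on L. Here a(u, u) = ∫(u')² + (7)·∫u².
Here c = 7 ≥ 1, so a(u,u) = ∫(u')² + c∫u² ≥ ∫(u')² + ∫u² = ||u||_{H^1}², i.e. α = 1 works. No larger α is possible: a(u,u) ≥ α||u||_{H^1}² means (1−α)∫(u')² ≥ (α−c)∫u², and for the modes u_n = sin(nπ(x−x₀)/L) (x₀ the left endpoint) one has ∫u_n²/∫(u_n')² = (L/(nπ))² → 0, so a(u_n,u_n)/||u_n||_{H^1}² → 1. Hence the optimal constant is α = 1.
Therefore α = 1.


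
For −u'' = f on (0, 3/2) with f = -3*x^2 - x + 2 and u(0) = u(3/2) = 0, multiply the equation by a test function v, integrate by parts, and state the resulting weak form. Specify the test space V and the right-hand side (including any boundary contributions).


V = H^1_0(0, 3/2) (so v(0) = v(3/2) = 0); weak form: ∫_0^3/2 u'v' dx = ∫_0^3/2 (-3*x^2 - x + 2) v dx for all v ∈ V.

Multiply both sides by a test function v and integrate from 0 to 3/2:
  ∫_0^3/2 −u''(x) v(x) dx = ∫_0^3/2 f(x) v(x) dx.
Integrate the LHS by parts once:
  ∫_0^3/2 −u'' v dx = −[u'(x) v(x)]_0^3/2 + ∫_0^3/2 u'(x) v'(x) dx.
Thus ∫_0^3/2 u'(x) v'(x) dx = ∫_0^3/2 f(x) v(x) dx + [u'(x) v(x)]_0^3/2.
Choose V so that boundary terms are either known or forced to vanish.
u is Dirichlet: u(0) = u(3/2) = 0. Let V = H^1_0(0, 3/2); then v(0) = v(3/2) = 0, and [u' v]_0^3/2 = 0.
Weak formulation: find u (satisfying any essential BC) such that ∫_0^3/2 u'(x) v'(x) dx = ∫_0^3/2 f v dx for all v ∈ V.
Substituting f(x) = -3*x^2 - x + 2, the right-hand side is ∫_0^3/2 (-3*x^2 - x + 2) v dx.


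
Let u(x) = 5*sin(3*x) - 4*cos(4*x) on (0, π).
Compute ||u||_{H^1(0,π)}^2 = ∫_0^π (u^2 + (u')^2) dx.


||u||_{H^1(0,π)}^2 = 4080/7 + 261*π

u'(x) = 16*sin(4*x) + 15*cos(3*x).
Expand u² and (u')² and integrate term by term on (0, π), using: for integers n ≥ 1, ∫_0^π sin²(nx) dx = ∫_0^π cos²(nx) dx = π/2; for n ≠ n', ∫_0^π sin(nx)sin(n'x) dx = ∫_0^π cos(nx)cos(n'x) dx = 0; and by product-to-sum, ∫_0^π sin(nx)cos(n'x) dx = ½∫_0^π [sin((n+n')x) + sin((n−n')x)] dx, which is 0 when n+n' is even and 2n/(n²−n'²) when n+n' is odd (it need not vanish on (0, π)).
  u² squared terms: (-4)²·∫cos(4x)² dx = 16·π/2 = 8*π;  (5)²·∫sin(3x)² dx = 25·π/2 = 25*π/2.
  u² cross terms: 2·(-4)·(5)·∫cos(4x)·sin(3x) dx = -40·(-6/7) = 240/7.
  So ∫_0^π u² dx = 8*π + 25*π/2 + 240/7 = 240/7 + 41*π/2.
  (u')² squared terms: (15)²·∫cos(3x)² dx = 225·π/2 = 225*π/2;  (16)²·∫sin(4x)² dx = 256·π/2 = 128*π.
  (u')² cross terms: 2·(15)·(16)·∫cos(3x)·sin(4x) dx = 480·(8/7) = 3840/7.
  So ∫_0^π (u')² dx = 225*π/2 + 128*π + 3840/7 = 3840/7 + 481*π/2.
||u||_{H^1}^2 = (240/7 + 41*π/2) + (3840/7 + 481*π/2) = 4080/7 + 261*π.
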